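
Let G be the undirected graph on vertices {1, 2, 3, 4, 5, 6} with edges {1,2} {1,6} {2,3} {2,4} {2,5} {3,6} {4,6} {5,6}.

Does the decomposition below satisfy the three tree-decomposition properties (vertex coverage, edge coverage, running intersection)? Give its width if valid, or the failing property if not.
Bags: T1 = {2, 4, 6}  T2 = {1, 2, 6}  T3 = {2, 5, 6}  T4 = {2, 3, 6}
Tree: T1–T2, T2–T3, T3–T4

Vertex coverage: the bags together contain {1, 2, 3, 4, 5, 6}, the full vertex set. Edge coverage: each edge of G has both endpoints in at least one bag. Running intersection: for every vertex, the bags containing it form a connected subtree. All three properties hold, so this is a valid tree decomposition of width max|bag| − 1 = 2, and hence tw(G) ≤ 2.

Yes; width 2.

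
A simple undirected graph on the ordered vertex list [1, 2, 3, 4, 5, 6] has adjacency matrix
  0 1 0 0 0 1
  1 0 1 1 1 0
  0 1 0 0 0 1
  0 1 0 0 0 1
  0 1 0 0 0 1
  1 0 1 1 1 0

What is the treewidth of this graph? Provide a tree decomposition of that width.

Each bag holds 3 vertices, so the decomposition has width 2, which upper-bounds the treewidth. The edges 2–5–6–3–2 form a cycle, so G is not a tree and its treewidth is at least 2. The upper and lower bounds meet at 2, so that is the treewidth.

Treewidth 2.
One optimal decomposition is:
Bags: B1 = {2, 5, 6}  B2 = {2, 3, 6}  B3 = {2, 4, 6}  B4 = {1, 2, 6}
Tree: B1–B2, B2–B3, B3–B4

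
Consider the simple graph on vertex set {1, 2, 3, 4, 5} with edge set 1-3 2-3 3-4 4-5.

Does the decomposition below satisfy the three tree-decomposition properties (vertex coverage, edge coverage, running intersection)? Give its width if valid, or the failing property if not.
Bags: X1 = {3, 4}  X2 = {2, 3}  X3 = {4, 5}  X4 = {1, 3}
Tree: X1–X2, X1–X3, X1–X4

Yes; width 1.

Checking the three conditions: (i) the bags cover all of {1, 2, 3, 4, 5}; (ii) for each edge, some bag contains both endpoints; (iii) the bags containing any fixed vertex form a subtree. All hold, so the decomposition is valid with width 2 − 1 = 1.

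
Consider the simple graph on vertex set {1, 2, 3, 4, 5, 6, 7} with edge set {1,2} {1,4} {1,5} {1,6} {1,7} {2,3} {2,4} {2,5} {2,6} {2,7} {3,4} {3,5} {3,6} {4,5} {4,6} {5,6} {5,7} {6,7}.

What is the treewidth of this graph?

A width-4 tree decomposition is:
Bags: B1 = {2, 3, 4, 5, 6}  B2 = {1, 2, 4, 5, 6}  B3 = {1, 2, 5, 6, 7}
Tree: B1–B2, B2–B3
Every bag has size at most 5, so the width is 5 − 1 = 4 and tw(G) ≤ 4. On the other hand G contains the 5-clique {1, 2, 4, 5, 6}. A clique must lie in a single bag of any decomposition, so no decomposition can have width below 4. Hence tw(G) = 4 exactly.

4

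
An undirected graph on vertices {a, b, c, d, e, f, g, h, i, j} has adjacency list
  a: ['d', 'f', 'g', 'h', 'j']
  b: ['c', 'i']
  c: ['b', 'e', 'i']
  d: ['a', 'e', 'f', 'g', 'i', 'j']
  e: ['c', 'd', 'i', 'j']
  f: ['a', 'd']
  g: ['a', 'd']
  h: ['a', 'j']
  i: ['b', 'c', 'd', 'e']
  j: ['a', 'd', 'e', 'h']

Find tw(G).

2

A width-2 tree decomposition is:
Bags: B1 = {d, e, i}  B2 = {d, e, j}  B3 = {a, d, j}  B4 = {c, e, i}  B5 = {a, d, g}  B6 = {a, d, f}  B7 = {a, h, j}  B8 = {b, c, i}
Tree: B1–B2, B2–B3, B1–B4, B3–B5, B3–B6, B3–B7, B4–B8
Each bag holds 3 vertices, so the decomposition has width 2, which upper-bounds the treewidth. On the other hand G contains the 3-clique {d, e, j}. A clique must lie in a single bag of any decomposition, so no decomposition can have width below 2. Hence tw(G) = 2 exactly.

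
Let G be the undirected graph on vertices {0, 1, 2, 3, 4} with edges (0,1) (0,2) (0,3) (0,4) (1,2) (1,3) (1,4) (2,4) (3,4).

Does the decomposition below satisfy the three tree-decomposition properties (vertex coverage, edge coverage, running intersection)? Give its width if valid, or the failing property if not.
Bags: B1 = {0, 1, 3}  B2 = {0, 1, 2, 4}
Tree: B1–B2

A tree decomposition must satisfy three properties: every vertex lies in some bag; for every edge, both endpoints lie together in some bag; and for every vertex, the bags containing it form a connected subtree. Here edge (4,3) lies in no bag, so the decomposition is invalid.

No — edge (4,3) lies in no bag.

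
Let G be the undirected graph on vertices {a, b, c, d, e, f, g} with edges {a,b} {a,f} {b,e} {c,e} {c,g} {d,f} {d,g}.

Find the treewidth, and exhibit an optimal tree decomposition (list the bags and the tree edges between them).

The largest bag has 3 vertices, giving width 2; this decomposition certifies tw(G) ≤ 2. The edges b–a–f–d–g–c–e–b form a cycle, so G is not a tree and its treewidth is at least 2. Combining the bounds, tw(G) = 2.

Treewidth 2.
Bags: B1 = {a, b, f}  B2 = {b, d, f}  B3 = {b, d, g}  B4 = {b, c, g}  B5 = {b, c, e}
Tree: B1–B2, B2–B3, B3–B4, B4–B5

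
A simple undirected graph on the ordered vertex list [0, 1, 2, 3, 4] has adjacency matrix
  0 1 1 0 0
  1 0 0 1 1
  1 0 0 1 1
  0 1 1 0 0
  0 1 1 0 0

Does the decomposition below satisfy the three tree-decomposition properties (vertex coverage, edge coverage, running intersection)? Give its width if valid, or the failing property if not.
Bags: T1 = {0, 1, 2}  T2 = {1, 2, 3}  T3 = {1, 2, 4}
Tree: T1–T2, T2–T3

Yes; width 2.

Every vertex of G appears in some bag (union = {0, 1, 2, 3, 4}); every edge is covered by a bag; and for each vertex v the set of bags containing v is connected in the bag tree. The decomposition is therefore valid. The largest bag has 3 vertices, so the width is 2.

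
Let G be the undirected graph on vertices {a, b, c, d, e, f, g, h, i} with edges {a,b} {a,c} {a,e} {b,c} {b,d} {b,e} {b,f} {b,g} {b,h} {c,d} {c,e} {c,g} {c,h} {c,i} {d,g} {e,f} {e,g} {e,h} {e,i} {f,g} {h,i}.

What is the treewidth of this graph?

A width-3 tree decomposition is:
Bags: B1 = {b, c, e, g}  B2 = {b, e, f, g}  B3 = {a, b, c, e}  B4 = {b, c, e, h}  B5 = {c, e, h, i}  B6 = {b, c, d, g}
Tree: B1–B2, B1–B3, B1–B4, B4–B5, B1–B6
Each bag holds 4 vertices, so the decomposition has width 3, which upper-bounds the treewidth. On the other hand G contains the 4-clique {b, c, d, g}. A clique must lie in a single bag of any decomposition, so no decomposition can have width below 3. Therefore the treewidth is 3.

3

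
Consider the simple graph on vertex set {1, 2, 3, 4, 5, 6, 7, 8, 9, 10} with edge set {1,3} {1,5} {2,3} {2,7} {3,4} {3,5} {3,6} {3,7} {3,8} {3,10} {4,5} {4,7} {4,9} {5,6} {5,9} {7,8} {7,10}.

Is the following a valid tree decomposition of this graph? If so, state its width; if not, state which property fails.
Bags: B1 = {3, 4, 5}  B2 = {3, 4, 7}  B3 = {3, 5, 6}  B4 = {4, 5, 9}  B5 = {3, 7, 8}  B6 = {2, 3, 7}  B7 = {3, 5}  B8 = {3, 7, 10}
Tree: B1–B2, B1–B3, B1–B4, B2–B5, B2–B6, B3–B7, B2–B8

No — vertex 1 appears in no bag.

A tree decomposition must satisfy three properties: every vertex lies in some bag; for every edge, both endpoints lie together in some bag; and for every vertex, the bags containing it form a connected subtree. Here vertex 1 appears in no bag, so the decomposition is invalid.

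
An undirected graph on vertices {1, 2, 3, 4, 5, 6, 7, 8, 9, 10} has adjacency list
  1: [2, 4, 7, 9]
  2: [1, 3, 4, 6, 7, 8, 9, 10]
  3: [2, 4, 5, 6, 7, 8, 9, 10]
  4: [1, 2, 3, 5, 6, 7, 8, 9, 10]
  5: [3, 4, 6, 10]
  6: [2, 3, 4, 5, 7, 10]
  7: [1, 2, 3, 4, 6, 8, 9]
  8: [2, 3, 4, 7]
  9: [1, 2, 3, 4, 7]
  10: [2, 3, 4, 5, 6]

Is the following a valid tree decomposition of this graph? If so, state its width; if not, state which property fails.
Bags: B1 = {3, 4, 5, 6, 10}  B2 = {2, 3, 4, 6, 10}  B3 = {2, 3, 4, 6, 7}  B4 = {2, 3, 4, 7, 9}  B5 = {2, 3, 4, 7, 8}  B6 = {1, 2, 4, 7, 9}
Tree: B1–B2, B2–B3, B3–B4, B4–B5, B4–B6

Yes; width 4.

Vertex coverage: the bags together contain {1, 2, 3, 4, 5, 6, 7, 8, 9, 10}, the full vertex set. Edge coverage: each edge of G has both endpoints in at least one bag. Running intersection: for every vertex, the bags containing it form a connected subtree. All three properties hold, so this is a valid tree decomposition of width max|bag| − 1 = 4, and hence tw(G) ≤ 4.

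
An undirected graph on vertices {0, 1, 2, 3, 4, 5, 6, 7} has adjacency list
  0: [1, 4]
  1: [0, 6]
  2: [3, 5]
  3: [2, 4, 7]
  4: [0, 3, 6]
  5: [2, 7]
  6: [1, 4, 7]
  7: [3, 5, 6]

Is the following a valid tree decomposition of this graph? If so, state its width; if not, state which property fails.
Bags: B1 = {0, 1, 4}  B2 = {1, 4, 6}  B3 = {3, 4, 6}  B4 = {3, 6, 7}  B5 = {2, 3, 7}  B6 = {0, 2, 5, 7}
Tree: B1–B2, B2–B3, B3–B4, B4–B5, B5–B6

No — bags containing vertex 0 are not connected in the tree.

A tree decomposition must satisfy three properties: every vertex lies in some bag; for every edge, both endpoints lie together in some bag; and for every vertex, the bags containing it form a connected subtree. Here bags containing vertex 0 are not connected in the tree, so the decomposition is invalid.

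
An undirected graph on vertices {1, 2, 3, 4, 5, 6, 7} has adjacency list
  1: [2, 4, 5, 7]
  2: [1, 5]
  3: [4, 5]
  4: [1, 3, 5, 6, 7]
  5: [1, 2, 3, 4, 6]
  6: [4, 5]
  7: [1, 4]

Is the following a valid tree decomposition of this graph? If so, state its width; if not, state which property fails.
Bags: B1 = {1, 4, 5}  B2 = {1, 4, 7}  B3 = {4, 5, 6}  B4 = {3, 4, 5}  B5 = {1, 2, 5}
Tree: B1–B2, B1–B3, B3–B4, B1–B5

Checking the three conditions: (i) the bags cover all of {1, 2, 3, 4, 5, 6, 7}; (ii) for each edge, some bag contains both endpoints; (iii) the bags containing any fixed vertex form a subtree. All hold, so the decomposition is valid with width 3 − 1 = 2.

Yes; width 2.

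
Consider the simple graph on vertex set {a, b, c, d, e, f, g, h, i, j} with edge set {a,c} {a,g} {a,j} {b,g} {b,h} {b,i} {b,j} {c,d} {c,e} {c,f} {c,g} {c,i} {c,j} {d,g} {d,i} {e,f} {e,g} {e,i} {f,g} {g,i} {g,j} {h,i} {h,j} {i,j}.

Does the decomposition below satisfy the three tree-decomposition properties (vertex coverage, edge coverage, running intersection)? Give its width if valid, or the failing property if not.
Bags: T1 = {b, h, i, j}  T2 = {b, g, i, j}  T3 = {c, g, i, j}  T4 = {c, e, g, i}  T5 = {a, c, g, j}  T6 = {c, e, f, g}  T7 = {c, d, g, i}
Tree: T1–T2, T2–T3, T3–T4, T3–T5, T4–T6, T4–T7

Yes; width 3.

Every vertex of G appears in some bag (union = {a, b, c, d, e, f, g, h, i, j}); every edge is covered by a bag; and for each vertex v the set of bags containing v is connected in the bag tree. The decomposition is therefore valid. The largest bag has 4 vertices, so the width is 3.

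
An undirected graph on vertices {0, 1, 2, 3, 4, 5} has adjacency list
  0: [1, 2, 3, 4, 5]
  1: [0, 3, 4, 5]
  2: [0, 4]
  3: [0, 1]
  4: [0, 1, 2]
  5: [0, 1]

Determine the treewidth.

A width-2 tree decomposition is:
Bags: B1 = {0, 1, 4}  B2 = {0, 2, 4}  B3 = {0, 1, 5}  B4 = {0, 1, 3}
Tree: B1–B2, B1–B3, B3–B4
The largest bag has 3 vertices, giving width 2; this decomposition certifies tw(G) ≤ 2. On the other hand G contains the 3-clique {0, 1, 3}. A clique must lie in a single bag of any decomposition, so no decomposition can have width below 2. Hence tw(G) = 2 exactly.

2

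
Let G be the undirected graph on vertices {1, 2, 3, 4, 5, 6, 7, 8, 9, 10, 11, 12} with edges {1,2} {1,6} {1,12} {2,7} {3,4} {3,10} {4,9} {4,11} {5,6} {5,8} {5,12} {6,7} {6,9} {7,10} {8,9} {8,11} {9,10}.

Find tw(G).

3

A width-3 tree decomposition is:
Bags: B1 = {3, 4, 8, 11}  B2 = {3, 4, 8, 9}  B3 = {3, 8, 9, 10}  B4 = {5, 8, 9, 10}  B5 = {5, 6, 9, 10}  B6 = {5, 6, 7, 10}  B7 = {5, 6, 7, 12}  B8 = {1, 6, 7, 12}  B9 = {1, 2, 7, 12}
Tree: B1–B2, B2–B3, B3–B4, B4–B5, B5–B6, B6–B7, B7–B8, B8–B9
The largest bag has 4 vertices, giving width 3; this decomposition certifies tw(G) ≤ 3. For the lower bound: the 4 vertex sets {3,4,11}, {8}, {9}, {5,6,7,10} are disjoint, each induces a connected subgraph, and every pair is joined by at least one edge of G. Contracting each set to a single vertex therefore yields K_{4} as a minor, and since treewidth is minor-monotone, tw(G) ≥ tw(K_{4}) = 3. The upper and lower bounds meet at 3, so that is the treewidth.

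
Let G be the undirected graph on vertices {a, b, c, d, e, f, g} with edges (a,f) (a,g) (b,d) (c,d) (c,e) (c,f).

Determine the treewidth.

1

A width-1 tree decomposition is:
Bags: B1 = {c, e}  B2 = {c, f}  B3 = {c, d}  B4 = {a, f}  B5 = {b, d}  B6 = {a, g}
Tree: B1–B2, B1–B3, B2–B4, B3–B5, B4–B6
Every bag has size at most 2, so the width is 2 − 1 = 1 and tw(G) ≤ 1. Any graph with an edge has treewidth ≥ 1, and G has the edge c–e. Combining the bounds, tw(G) = 1.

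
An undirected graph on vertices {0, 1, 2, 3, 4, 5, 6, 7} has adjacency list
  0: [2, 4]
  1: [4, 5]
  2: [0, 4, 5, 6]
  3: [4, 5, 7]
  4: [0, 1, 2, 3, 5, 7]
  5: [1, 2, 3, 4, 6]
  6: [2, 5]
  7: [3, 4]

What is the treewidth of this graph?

2

A width-2 tree decomposition is:
Bags: B1 = {3, 4, 5}  B2 = {2, 4, 5}  B3 = {1, 4, 5}  B4 = {0, 2, 4}  B5 = {3, 4, 7}  B6 = {2, 5, 6}
Tree: B1–B2, B1–B3, B2–B4, B1–B5, B2–B6
Every bag has size at most 3, so the width is 3 − 1 = 2 and tw(G) ≤ 2. Conversely, {0, 2, 4} is a clique of size 3, and the vertices of any clique must share a bag in every tree decomposition; so some bag has ≥ 3 vertices and tw(G) ≥ 2. Hence tw(G) = 2 exactly.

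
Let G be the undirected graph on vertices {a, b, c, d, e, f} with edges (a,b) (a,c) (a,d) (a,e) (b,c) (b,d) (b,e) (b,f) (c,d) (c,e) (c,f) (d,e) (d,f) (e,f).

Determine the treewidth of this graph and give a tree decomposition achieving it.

The largest bag has 5 vertices, giving width 4; this decomposition certifies tw(G) ≤ 4. For the lower bound, the 5 vertices {b, c, d, e, f} are pairwise adjacent, and any tree decomposition puts a clique entirely inside one bag — forcing width ≥ 4. Combining the bounds, tw(G) = 4.

Treewidth 4.
One such decomposition:
Bags: B1 = {b, c, d, e, f}  B2 = {a, b, c, d, e}
Tree: B1–B2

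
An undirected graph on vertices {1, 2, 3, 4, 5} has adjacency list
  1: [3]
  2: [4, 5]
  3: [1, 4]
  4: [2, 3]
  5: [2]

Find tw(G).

A width-1 tree decomposition is:
Bags: B1 = {1, 3}  B2 = {3, 4}  B3 = {2, 4}  B4 = {2, 5}
Tree: B1–B2, B2–B3, B3–B4
Each bag holds 2 vertices, so the decomposition has width 1, which upper-bounds the treewidth. Since G has at least one edge (e.g. 1–3), it is not an edgeless graph, so tw(G) ≥ 1. The upper and lower bounds meet at 1, so that is the treewidth.

1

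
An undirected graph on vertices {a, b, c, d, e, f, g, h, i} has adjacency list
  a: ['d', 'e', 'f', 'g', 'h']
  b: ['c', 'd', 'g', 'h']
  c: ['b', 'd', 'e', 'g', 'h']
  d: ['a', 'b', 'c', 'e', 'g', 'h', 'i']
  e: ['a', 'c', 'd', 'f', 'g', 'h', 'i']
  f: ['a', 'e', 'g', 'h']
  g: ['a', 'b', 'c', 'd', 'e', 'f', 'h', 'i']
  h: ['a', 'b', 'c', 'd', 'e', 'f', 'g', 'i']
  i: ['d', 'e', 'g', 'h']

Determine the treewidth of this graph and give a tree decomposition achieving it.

Every bag has size at most 5, so the width is 5 − 1 = 4 and tw(G) ≤ 4. On the other hand G contains the 5-clique {c, d, e, g, h}. A clique must lie in a single bag of any decomposition, so no decomposition can have width below 4. Combining the bounds, tw(G) = 4.

Treewidth 4.
One such decomposition:
Bags: B1 = {b, c, d, g, h}  B2 = {c, d, e, g, h}  B3 = {a, d, e, g, h}  B4 = {d, e, g, h, i}  B5 = {a, e, f, g, h}
Tree: B1–B2, B2–B3, B3–B4, B3–B5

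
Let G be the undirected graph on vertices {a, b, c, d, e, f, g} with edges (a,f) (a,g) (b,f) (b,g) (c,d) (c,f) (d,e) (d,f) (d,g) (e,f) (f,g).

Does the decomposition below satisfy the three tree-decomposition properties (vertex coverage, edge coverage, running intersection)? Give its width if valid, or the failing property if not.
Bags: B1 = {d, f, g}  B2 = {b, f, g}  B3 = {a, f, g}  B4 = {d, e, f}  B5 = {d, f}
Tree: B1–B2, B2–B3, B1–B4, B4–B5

No — vertex c appears in no bag.

A tree decomposition must satisfy three properties: every vertex lies in some bag; for every edge, both endpoints lie together in some bag; and for every vertex, the bags containing it form a connected subtree. Here vertex c appears in no bag, so the decomposition is invalid.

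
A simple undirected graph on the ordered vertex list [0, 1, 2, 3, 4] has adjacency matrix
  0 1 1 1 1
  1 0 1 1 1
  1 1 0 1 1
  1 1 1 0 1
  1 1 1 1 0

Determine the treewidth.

A width-4 tree decomposition is:
Bags: B1 = {0, 1, 2, 3, 4}
Tree: (single bag)
With just one bag of size 5, the width is 5 − 1 = 4, so tw(G) ≤ 4. For the lower bound, the 5 vertices {0, 1, 2, 3, 4} are pairwise adjacent, and any tree decomposition puts a clique entirely inside one bag — forcing width ≥ 4. The upper and lower bounds meet at 4, so that is the treewidth.

4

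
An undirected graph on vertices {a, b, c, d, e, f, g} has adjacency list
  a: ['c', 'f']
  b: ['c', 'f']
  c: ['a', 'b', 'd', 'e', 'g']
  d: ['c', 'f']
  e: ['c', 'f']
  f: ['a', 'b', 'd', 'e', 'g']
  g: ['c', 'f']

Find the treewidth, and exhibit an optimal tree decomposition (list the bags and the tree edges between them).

Every bag has size at most 3, so the width is 3 − 1 = 2 and tw(G) ≤ 2. For the lower bound, G contains the cycle f–a–c–b–f, so G is not a forest; only forests have treewidth ≤ 1, hence tw(G) ≥ 2. Combining the bounds, tw(G) = 2.

Treewidth 2.
One such decomposition:
Bags: B1 = {a, c, f}  B2 = {b, c, f}  B3 = {c, d, f}  B4 = {c, e, f}  B5 = {c, f, g}
Tree: B1–B2, B2–B3, B3–B4, B4–B5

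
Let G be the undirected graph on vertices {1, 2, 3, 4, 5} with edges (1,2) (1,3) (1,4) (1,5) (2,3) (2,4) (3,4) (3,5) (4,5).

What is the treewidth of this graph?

3

A width-3 tree decomposition is:
Bags: B1 = {1, 2, 3, 4}  B2 = {1, 3, 4, 5}
Tree: B1–B2
Every bag has size at most 4, so the width is 4 − 1 = 3 and tw(G) ≤ 3. For the lower bound, the 4 vertices {1, 2, 3, 4} are pairwise adjacent, and any tree decomposition puts a clique entirely inside one bag — forcing width ≥ 3. Therefore the treewidth is 3.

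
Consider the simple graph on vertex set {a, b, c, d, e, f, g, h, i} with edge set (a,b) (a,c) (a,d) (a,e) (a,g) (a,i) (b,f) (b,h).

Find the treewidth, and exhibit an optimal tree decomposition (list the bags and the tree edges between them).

Treewidth 1.
One optimal decomposition is:
Bags: B1 = {b, h}  B2 = {a, b}  B3 = {a, e}  B4 = {a, g}  B5 = {a, c}  B6 = {b, f}  B7 = {a, d}  B8 = {a, i}
Tree: B1–B2, B2–B3, B2–B4, B4–B5, B2–B6, B4–B7, B2–B8

Each bag holds 2 vertices, so the decomposition has width 1, which upper-bounds the treewidth. G has an edge, so its treewidth is at least 1. Therefore the treewidth is 1.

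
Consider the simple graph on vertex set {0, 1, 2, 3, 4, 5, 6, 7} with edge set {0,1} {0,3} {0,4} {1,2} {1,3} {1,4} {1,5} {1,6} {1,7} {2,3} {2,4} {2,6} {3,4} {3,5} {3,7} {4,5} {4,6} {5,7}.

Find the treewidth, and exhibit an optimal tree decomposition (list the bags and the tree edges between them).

Every bag has size at most 4, so the width is 4 − 1 = 3 and tw(G) ≤ 3. Conversely, {0, 1, 3, 4} is a clique of size 4, and the vertices of any clique must share a bag in every tree decomposition; so some bag has ≥ 4 vertices and tw(G) ≥ 3. Therefore the treewidth is 3.

Treewidth 3.
Bags: B1 = {1, 3, 5, 7}  B2 = {1, 3, 4, 5}  B3 = {1, 2, 3, 4}  B4 = {1, 2, 4, 6}  B5 = {0, 1, 3, 4}
Tree: B1–B2, B2–B3, B3–B4, B3–B5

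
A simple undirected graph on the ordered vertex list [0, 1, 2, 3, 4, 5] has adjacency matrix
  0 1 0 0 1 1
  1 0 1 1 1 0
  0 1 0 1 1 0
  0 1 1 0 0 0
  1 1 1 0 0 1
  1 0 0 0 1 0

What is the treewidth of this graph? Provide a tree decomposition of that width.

The largest bag has 3 vertices, giving width 2; this decomposition certifies tw(G) ≤ 2. Conversely, {0, 1, 4} is a clique of size 3, and the vertices of any clique must share a bag in every tree decomposition; so some bag has ≥ 3 vertices and tw(G) ≥ 2. The upper and lower bounds meet at 2, so that is the treewidth.

Treewidth 2.
One such decomposition:
Bags: B1 = {1, 2, 4}  B2 = {0, 1, 4}  B3 = {0, 4, 5}  B4 = {1, 2, 3}
Tree: B1–B2, B2–B3, B1–B4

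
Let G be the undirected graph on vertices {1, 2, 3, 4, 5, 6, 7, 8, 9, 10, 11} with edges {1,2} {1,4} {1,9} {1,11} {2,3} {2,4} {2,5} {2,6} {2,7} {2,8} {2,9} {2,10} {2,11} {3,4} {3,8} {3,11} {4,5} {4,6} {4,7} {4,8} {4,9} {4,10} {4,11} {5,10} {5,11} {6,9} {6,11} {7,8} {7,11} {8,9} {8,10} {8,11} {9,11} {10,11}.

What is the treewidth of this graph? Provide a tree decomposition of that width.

Each bag holds 5 vertices, so the decomposition has width 4, which upper-bounds the treewidth. For the lower bound, the 5 vertices {2, 4, 8, 9, 11} are pairwise adjacent, and any tree decomposition puts a clique entirely inside one bag — forcing width ≥ 4. Therefore the treewidth is 4.

Treewidth 4.
One such decomposition:
Bags: B1 = {2, 4, 8, 10, 11}  B2 = {2, 4, 8, 9, 11}  B3 = {2, 4, 7, 8, 11}  B4 = {1, 2, 4, 9, 11}  B5 = {2, 3, 4, 8, 11}  B6 = {2, 4, 6, 9, 11}  B7 = {2, 4, 5, 10, 11}
Tree: B1–B2, B1–B3, B2–B4, B2–B5, B4–B6, B1–B7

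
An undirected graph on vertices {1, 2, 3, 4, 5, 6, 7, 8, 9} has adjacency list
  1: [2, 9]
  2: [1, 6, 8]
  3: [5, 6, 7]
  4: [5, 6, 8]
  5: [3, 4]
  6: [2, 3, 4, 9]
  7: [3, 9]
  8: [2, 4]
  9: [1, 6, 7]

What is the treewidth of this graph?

A width-3 tree decomposition is:
Bags: B1 = {3, 4, 5, 7}  B2 = {3, 4, 6, 7}  B3 = {4, 6, 7, 9}  B4 = {4, 6, 8, 9}  B5 = {2, 6, 8, 9}  B6 = {1, 2, 8, 9}
Tree: B1–B2, B2–B3, B3–B4, B4–B5, B5–B6
Every bag has size at most 4, so the width is 4 − 1 = 3 and tw(G) ≤ 3. For the lower bound: the 4 vertex sets {3,5,7}, {4}, {6}, {1,2,8,9} are disjoint, each induces a connected subgraph, and every pair is joined by at least one edge of G. Contracting each set to a single vertex therefore yields K_{4} as a minor, and since treewidth is minor-monotone, tw(G) ≥ tw(K_{4}) = 3. Hence tw(G) = 3 exactly.

3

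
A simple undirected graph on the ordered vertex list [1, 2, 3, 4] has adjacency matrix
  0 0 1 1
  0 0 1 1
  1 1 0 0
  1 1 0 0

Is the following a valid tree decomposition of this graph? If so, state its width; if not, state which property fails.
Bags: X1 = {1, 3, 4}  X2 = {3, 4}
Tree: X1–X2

No — vertex 2 appears in no bag.

A tree decomposition must satisfy three properties: every vertex lies in some bag; for every edge, both endpoints lie together in some bag; and for every vertex, the bags containing it form a connected subtree. Here vertex 2 appears in no bag, so the decomposition is invalid.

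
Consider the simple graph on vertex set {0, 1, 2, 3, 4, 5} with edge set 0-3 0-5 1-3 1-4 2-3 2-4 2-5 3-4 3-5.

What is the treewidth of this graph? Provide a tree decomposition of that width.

Every bag has size at most 3, so the width is 3 − 1 = 2 and tw(G) ≤ 2. On the other hand G contains the 3-clique {0, 3, 5}. A clique must lie in a single bag of any decomposition, so no decomposition can have width below 2. Combining the bounds, tw(G) = 2.

Treewidth 2.
Bags: B1 = {2, 3, 4}  B2 = {2, 3, 5}  B3 = {0, 3, 5}  B4 = {1, 3, 4}
Tree: B1–B2, B2–B3, B1–B4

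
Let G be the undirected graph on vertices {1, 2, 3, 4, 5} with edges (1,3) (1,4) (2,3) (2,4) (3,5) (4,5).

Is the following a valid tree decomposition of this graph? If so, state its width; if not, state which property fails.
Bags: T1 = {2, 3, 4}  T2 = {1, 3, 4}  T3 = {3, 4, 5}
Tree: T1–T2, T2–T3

Yes; width 2.

Checking the three conditions: (i) the bags cover all of {1, 2, 3, 4, 5}; (ii) for each edge, some bag contains both endpoints; (iii) the bags containing any fixed vertex form a subtree. All hold, so the decomposition is valid with width 3 − 1 = 2.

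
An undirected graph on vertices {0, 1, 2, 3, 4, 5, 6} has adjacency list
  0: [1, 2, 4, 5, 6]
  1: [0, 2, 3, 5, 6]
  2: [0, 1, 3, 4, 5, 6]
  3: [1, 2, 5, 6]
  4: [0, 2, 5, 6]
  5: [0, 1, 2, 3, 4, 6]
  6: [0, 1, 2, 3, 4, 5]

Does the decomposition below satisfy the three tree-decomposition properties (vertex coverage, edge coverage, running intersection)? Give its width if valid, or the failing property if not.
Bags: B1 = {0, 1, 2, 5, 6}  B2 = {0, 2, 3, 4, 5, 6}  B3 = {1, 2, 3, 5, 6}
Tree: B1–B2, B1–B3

No — bags containing vertex 3 are not connected in the tree.

A tree decomposition must satisfy three properties: every vertex lies in some bag; for every edge, both endpoints lie together in some bag; and for every vertex, the bags containing it form a connected subtree. Here bags containing vertex 3 are not connected in the tree, so the decomposition is invalid.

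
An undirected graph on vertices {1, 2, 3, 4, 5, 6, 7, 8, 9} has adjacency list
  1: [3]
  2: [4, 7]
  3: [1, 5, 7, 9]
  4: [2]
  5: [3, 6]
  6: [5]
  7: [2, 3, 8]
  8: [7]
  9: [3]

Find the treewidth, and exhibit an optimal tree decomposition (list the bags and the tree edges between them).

The largest bag has 2 vertices, giving width 1; this decomposition certifies tw(G) ≤ 1. Since G has at least one edge (e.g. 3–9), it is not an edgeless graph, so tw(G) ≥ 1. Combining the bounds, tw(G) = 1.

Treewidth 1.
One optimal decomposition is:
Bags: B1 = {3, 9}  B2 = {3, 7}  B3 = {3, 5}  B4 = {5, 6}  B5 = {7, 8}  B6 = {2, 7}  B7 = {2, 4}  B8 = {1, 3}
Tree: B1–B2, B2–B3, B3–B4, B2–B5, B5–B6, B6–B7, B3–B8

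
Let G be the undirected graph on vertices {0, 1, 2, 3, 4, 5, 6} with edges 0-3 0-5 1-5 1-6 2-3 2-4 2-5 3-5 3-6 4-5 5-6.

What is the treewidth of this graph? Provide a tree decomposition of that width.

Every bag has size at most 3, so the width is 3 − 1 = 2 and tw(G) ≤ 2. Conversely, {1, 5, 6} is a clique of size 3, and the vertices of any clique must share a bag in every tree decomposition; so some bag has ≥ 3 vertices and tw(G) ≥ 2. Combining the bounds, tw(G) = 2.

Treewidth 2.
One such decomposition:
Bags: B1 = {2, 3, 5}  B2 = {3, 5, 6}  B3 = {0, 3, 5}  B4 = {1, 5, 6}  B5 = {2, 4, 5}
Tree: B1–B2, B1–B3, B2–B4, B1–B5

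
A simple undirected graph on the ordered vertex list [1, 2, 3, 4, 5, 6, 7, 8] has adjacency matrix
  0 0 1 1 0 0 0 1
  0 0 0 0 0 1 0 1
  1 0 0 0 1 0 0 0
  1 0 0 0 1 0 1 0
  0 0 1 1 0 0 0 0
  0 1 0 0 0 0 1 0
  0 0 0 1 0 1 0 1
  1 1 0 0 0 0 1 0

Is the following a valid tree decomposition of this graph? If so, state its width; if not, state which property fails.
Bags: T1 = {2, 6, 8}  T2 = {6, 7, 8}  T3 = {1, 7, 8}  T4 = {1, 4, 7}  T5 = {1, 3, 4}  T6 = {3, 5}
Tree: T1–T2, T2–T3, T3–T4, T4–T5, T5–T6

No — edge (4,5) lies in no bag.

A tree decomposition must satisfy three properties: every vertex lies in some bag; for every edge, both endpoints lie together in some bag; and for every vertex, the bags containing it form a connected subtree. Here edge (4,5) lies in no bag, so the decomposition is invalid.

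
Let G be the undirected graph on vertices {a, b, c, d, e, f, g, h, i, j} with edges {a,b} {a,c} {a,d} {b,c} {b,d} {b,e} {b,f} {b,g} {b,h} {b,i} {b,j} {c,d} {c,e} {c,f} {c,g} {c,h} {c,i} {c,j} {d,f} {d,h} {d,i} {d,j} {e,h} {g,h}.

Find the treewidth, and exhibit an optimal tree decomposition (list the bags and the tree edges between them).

Treewidth 3.
One such decomposition:
Bags: B1 = {b, c, d, j}  B2 = {b, c, d, h}  B3 = {b, c, d, i}  B4 = {b, c, d, f}  B5 = {a, b, c, d}  B6 = {b, c, e, h}  B7 = {b, c, g, h}
Tree: B1–B2, B1–B3, B3–B4, B4–B5, B2–B6, B2–B7

The largest bag has 4 vertices, giving width 3; this decomposition certifies tw(G) ≤ 3. Conversely, {b, c, d, f} is a clique of size 4, and the vertices of any clique must share a bag in every tree decomposition; so some bag has ≥ 4 vertices and tw(G) ≥ 3. The upper and lower bounds meet at 3, so that is the treewidth.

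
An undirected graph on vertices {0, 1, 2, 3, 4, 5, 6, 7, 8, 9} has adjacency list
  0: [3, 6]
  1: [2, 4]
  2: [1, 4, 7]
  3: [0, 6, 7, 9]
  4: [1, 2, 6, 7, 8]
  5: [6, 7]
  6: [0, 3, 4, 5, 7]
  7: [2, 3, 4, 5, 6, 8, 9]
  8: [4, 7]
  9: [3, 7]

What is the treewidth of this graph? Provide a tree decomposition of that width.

Treewidth 2.
One optimal decomposition is:
Bags: B1 = {4, 6, 7}  B2 = {5, 6, 7}  B3 = {3, 6, 7}  B4 = {0, 3, 6}  B5 = {3, 7, 9}  B6 = {2, 4, 7}  B7 = {1, 2, 4}  B8 = {4, 7, 8}
Tree: B1–B2, B2–B3, B3–B4, B3–B5, B1–B6, B6–B7, B6–B8

Each bag holds 3 vertices, so the decomposition has width 2, which upper-bounds the treewidth. Conversely, {0, 3, 6} is a clique of size 3, and the vertices of any clique must share a bag in every tree decomposition; so some bag has ≥ 3 vertices and tw(G) ≥ 2. Therefore the treewidth is 2.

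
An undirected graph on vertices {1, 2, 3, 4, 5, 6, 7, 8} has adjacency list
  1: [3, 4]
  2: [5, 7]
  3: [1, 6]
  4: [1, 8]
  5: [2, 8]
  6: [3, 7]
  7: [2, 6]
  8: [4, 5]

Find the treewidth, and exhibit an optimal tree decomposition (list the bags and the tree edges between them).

The largest bag has 3 vertices, giving width 2; this decomposition certifies tw(G) ≤ 2. Since 3–1–4–8–5–2–7–6–3 is a cycle in G, G is not acyclic. Forests are exactly the graphs of treewidth ≤ 1, so tw(G) ≥ 2. The upper and lower bounds meet at 2, so that is the treewidth.

Treewidth 2.
One such decomposition:
Bags: B1 = {1, 3, 4}  B2 = {3, 4, 8}  B3 = {3, 5, 8}  B4 = {2, 3, 5}  B5 = {2, 3, 7}  B6 = {3, 6, 7}
Tree: B1–B2, B2–B3, B3–B4, B4–B5, B5–B6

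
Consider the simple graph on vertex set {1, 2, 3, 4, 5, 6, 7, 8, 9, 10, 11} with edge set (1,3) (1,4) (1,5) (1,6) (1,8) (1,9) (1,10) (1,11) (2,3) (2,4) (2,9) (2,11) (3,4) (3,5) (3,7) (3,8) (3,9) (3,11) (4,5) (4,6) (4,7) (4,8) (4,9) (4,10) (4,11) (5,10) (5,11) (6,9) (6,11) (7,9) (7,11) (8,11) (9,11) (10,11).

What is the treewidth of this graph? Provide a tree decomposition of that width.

Each bag holds 5 vertices, so the decomposition has width 4, which upper-bounds the treewidth. On the other hand G contains the 5-clique {1, 4, 5, 10, 11}. A clique must lie in a single bag of any decomposition, so no decomposition can have width below 4. Hence tw(G) = 4 exactly.

Treewidth 4.
Bags: B1 = {3, 4, 7, 9, 11}  B2 = {1, 3, 4, 9, 11}  B3 = {1, 3, 4, 8, 11}  B4 = {2, 3, 4, 9, 11}  B5 = {1, 3, 4, 5, 11}  B6 = {1, 4, 5, 10, 11}  B7 = {1, 4, 6, 9, 11}
Tree: B1–B2, B2–B3, B2–B4, B2–B5, B5–B6, B2–B7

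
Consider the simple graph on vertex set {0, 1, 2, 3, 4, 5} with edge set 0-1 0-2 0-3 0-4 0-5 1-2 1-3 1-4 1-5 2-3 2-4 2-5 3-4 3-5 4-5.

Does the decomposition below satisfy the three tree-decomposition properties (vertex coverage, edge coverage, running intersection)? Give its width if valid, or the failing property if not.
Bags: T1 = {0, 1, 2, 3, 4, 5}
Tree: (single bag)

Checking the three conditions: (i) the bags cover all of {0, 1, 2, 3, 4, 5}; (ii) for each edge, some bag contains both endpoints; (iii) the bags containing any fixed vertex form a subtree. All hold, so the decomposition is valid with width 6 − 1 = 5.

Yes; width 5.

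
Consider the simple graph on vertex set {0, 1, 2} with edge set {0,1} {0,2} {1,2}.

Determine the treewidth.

A width-2 tree decomposition is:
Bags: B1 = {0, 1, 2}
Tree: (single bag)
With just one bag of size 3, the width is 3 − 1 = 2, so tw(G) ≤ 2. For the lower bound, the 3 vertices {0, 1, 2} are pairwise adjacent, and any tree decomposition puts a clique entirely inside one bag — forcing width ≥ 2. Hence tw(G) = 2 exactly.

2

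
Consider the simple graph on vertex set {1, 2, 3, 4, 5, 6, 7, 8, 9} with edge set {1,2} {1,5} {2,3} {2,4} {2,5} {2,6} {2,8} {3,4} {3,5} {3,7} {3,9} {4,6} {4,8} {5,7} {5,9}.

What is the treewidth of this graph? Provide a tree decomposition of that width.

The largest bag has 3 vertices, giving width 2; this decomposition certifies tw(G) ≤ 2. Conversely, {3, 5, 9} is a clique of size 3, and the vertices of any clique must share a bag in every tree decomposition; so some bag has ≥ 3 vertices and tw(G) ≥ 2. Therefore the treewidth is 2.

Treewidth 2.
One such decomposition:
Bags: B1 = {2, 3, 5}  B2 = {3, 5, 7}  B3 = {2, 3, 4}  B4 = {1, 2, 5}  B5 = {3, 5, 9}  B6 = {2, 4, 8}  B7 = {2, 4, 6}
Tree: B1–B2, B1–B3, B1–B4, B1–B5, B3–B6, B6–B7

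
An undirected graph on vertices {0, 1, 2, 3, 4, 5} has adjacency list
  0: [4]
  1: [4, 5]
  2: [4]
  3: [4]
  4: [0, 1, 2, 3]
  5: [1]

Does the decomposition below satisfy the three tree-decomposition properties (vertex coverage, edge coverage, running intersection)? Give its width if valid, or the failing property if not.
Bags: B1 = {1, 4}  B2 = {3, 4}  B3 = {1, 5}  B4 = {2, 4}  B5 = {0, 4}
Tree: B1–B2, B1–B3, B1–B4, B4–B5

Checking the three conditions: (i) the bags cover all of {0, 1, 2, 3, 4, 5}; (ii) for each edge, some bag contains both endpoints; (iii) the bags containing any fixed vertex form a subtree. All hold, so the decomposition is valid with width 2 − 1 = 1.

Yes; width 1.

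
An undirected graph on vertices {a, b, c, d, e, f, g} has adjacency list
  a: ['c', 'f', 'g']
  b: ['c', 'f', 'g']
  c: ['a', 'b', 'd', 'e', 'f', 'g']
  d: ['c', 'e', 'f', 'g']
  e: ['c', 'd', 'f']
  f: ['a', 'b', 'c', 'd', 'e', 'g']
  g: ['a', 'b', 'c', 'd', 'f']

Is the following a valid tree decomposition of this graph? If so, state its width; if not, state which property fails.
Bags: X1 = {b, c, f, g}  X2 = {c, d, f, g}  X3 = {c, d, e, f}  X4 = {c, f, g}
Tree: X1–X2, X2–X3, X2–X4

No — vertex a appears in no bag.

A tree decomposition must satisfy three properties: every vertex lies in some bag; for every edge, both endpoints lie together in some bag; and for every vertex, the bags containing it form a connected subtree. Here vertex a appears in no bag, so the decomposition is invalid.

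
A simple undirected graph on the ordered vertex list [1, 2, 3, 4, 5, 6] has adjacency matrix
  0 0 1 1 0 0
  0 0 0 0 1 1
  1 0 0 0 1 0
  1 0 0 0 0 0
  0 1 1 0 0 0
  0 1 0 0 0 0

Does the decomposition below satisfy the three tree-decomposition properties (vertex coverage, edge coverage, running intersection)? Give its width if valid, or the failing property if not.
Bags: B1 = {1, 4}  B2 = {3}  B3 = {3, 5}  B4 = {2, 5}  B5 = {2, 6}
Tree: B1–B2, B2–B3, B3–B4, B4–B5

A tree decomposition must satisfy three properties: every vertex lies in some bag; for every edge, both endpoints lie together in some bag; and for every vertex, the bags containing it form a connected subtree. Here edge (1,3) lies in no bag, so the decomposition is invalid.

No — edge (1,3) lies in no bag.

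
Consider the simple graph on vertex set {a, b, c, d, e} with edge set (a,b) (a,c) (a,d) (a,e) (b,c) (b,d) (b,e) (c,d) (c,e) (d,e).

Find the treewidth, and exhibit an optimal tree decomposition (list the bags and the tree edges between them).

Treewidth 4.
Bags: B1 = {a, b, c, d, e}
Tree: (single bag)

A single bag containing all 5 vertices is trivially a valid decomposition of width 4. On the other hand G contains the 5-clique {a, b, c, d, e}. A clique must lie in a single bag of any decomposition, so no decomposition can have width below 4. Combining the bounds, tw(G) = 4.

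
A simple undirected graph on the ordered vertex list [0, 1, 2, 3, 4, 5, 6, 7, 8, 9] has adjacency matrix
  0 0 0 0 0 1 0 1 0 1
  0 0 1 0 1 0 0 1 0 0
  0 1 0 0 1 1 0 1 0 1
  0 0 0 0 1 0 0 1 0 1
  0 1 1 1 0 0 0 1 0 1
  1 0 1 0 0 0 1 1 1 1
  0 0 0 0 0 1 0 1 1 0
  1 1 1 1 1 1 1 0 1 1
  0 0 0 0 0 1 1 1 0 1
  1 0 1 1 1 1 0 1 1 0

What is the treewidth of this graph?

A width-3 tree decomposition is:
Bags: B1 = {2, 4, 7, 9}  B2 = {2, 5, 7, 9}  B3 = {5, 7, 8, 9}  B4 = {1, 2, 4, 7}  B5 = {0, 5, 7, 9}  B6 = {3, 4, 7, 9}  B7 = {5, 6, 7, 8}
Tree: B1–B2, B2–B3, B1–B4, B3–B5, B1–B6, B3–B7
Each bag holds 4 vertices, so the decomposition has width 3, which upper-bounds the treewidth. Conversely, {1, 2, 4, 7} is a clique of size 4, and the vertices of any clique must share a bag in every tree decomposition; so some bag has ≥ 4 vertices and tw(G) ≥ 3. Therefore the treewidth is 3.

3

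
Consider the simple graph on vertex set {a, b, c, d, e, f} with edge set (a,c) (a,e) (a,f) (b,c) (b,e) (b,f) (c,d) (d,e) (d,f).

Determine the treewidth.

A width-3 tree decomposition is:
Bags: B1 = {b, c, e, f}  B2 = {a, c, e, f}  B3 = {c, d, e, f}
Tree: B1–B2, B2–B3
Every bag has size at most 4, so the width is 4 − 1 = 3 and tw(G) ≤ 3. For the lower bound: the 4 vertex sets {b,e}, {a,c}, {f}, {d} are disjoint, each induces a connected subgraph, and every pair is joined by at least one edge of G. Contracting each set to a single vertex therefore yields K_{4} as a minor, and since treewidth is minor-monotone, tw(G) ≥ tw(K_{4}) = 3. Therefore the treewidth is 3.

3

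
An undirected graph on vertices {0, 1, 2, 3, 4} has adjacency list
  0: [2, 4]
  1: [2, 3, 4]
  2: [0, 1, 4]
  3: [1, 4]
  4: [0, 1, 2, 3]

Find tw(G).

A width-2 tree decomposition is:
Bags: B1 = {1, 2, 4}  B2 = {1, 3, 4}  B3 = {0, 2, 4}
Tree: B1–B2, B1–B3
The largest bag has 3 vertices, giving width 2; this decomposition certifies tw(G) ≤ 2. For the lower bound, the 3 vertices {0, 2, 4} are pairwise adjacent, and any tree decomposition puts a clique entirely inside one bag — forcing width ≥ 2. Hence tw(G) = 2 exactly.

2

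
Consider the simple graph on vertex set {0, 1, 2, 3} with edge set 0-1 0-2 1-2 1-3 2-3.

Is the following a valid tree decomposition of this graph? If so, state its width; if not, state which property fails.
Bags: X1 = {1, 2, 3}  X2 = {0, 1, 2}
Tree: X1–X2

Checking the three conditions: (i) the bags cover all of {0, 1, 2, 3}; (ii) for each edge, some bag contains both endpoints; (iii) the bags containing any fixed vertex form a subtree. All hold, so the decomposition is valid with width 3 − 1 = 2.

Yes; width 2.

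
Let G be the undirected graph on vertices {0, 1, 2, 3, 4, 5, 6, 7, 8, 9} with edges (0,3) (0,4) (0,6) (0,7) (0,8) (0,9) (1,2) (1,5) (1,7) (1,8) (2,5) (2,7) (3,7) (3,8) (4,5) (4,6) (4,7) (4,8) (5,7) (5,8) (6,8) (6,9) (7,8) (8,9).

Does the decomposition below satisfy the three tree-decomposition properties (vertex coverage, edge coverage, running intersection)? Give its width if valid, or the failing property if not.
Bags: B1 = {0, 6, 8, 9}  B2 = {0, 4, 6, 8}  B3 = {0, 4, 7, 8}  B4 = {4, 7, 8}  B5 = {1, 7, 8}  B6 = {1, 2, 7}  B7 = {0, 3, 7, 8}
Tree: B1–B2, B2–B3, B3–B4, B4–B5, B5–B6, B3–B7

A tree decomposition must satisfy three properties: every vertex lies in some bag; for every edge, both endpoints lie together in some bag; and for every vertex, the bags containing it form a connected subtree. Here vertex 5 appears in no bag, so the decomposition is invalid.

No — vertex 5 appears in no bag.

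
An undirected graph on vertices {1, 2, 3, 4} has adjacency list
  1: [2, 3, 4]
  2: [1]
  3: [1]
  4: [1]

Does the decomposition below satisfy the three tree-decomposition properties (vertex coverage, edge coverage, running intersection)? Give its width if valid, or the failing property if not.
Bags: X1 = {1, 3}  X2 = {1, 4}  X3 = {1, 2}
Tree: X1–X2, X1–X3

Every vertex of G appears in some bag (union = {1, 2, 3, 4}); every edge is covered by a bag; and for each vertex v the set of bags containing v is connected in the bag tree. The decomposition is therefore valid. The largest bag has 2 vertices, so the width is 1.

Yes; width 1.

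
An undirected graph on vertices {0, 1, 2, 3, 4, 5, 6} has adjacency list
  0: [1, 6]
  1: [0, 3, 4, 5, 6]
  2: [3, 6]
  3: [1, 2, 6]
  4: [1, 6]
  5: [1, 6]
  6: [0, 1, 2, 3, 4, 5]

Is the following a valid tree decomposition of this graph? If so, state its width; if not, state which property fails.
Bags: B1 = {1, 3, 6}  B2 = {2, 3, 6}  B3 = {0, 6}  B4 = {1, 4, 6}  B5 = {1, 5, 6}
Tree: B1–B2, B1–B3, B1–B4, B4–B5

No — edge (1,0) lies in no bag.

A tree decomposition must satisfy three properties: every vertex lies in some bag; for every edge, both endpoints lie together in some bag; and for every vertex, the bags containing it form a connected subtree. Here edge (1,0) lies in no bag, so the decomposition is invalid.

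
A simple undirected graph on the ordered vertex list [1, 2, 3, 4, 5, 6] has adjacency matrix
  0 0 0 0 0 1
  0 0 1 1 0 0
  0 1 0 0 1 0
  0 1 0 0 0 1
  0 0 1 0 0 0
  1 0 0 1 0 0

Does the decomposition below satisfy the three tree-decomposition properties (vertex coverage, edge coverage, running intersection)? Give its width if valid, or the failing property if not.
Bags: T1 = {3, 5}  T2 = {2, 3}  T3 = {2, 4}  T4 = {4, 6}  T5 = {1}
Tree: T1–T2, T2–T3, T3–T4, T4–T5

A tree decomposition must satisfy three properties: every vertex lies in some bag; for every edge, both endpoints lie together in some bag; and for every vertex, the bags containing it form a connected subtree. Here edge (6,1) lies in no bag, so the decomposition is invalid.

No — edge (6,1) lies in no bag.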